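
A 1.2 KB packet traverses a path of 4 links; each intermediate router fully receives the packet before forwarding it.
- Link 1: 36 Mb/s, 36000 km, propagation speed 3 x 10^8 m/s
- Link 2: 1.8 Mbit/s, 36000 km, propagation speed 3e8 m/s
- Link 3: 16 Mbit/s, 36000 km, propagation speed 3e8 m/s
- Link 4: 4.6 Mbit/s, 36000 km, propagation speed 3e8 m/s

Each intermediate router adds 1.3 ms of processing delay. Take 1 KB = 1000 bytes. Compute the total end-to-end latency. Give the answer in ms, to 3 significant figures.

492 ms

L = 9600 bits.
Transmission delays (L/R per hop): 0.266667, 5.33333, 0.6, 2.08696 ms; sum = 8.28696 ms.
Propagation delays (d/s per hop): 120, 120, 120, 120 ms; sum = 480 ms.
Processing at 3 router(s): 3 × 1.3 ms = 3.9 ms.
End-to-end = 492 ms.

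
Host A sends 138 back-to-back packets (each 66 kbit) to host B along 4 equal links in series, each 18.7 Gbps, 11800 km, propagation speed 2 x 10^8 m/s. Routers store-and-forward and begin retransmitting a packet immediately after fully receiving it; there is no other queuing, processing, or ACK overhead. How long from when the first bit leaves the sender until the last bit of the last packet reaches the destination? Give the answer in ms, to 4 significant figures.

Per-hop transmission t_tx = L/R = 66000/18700000000 = 0.00352941 ms.
Per-hop propagation t_prop = 11800000/200000000 = 59 ms.
Pipeline fill: first packet needs 4·t_tx to clear all hops; remaining 137 packets each add one t_tx.
Total = (4+138-1)·t_tx + 4·t_prop = 141·0.00352941 + 4·59 = 236.5 ms.

236.5 ms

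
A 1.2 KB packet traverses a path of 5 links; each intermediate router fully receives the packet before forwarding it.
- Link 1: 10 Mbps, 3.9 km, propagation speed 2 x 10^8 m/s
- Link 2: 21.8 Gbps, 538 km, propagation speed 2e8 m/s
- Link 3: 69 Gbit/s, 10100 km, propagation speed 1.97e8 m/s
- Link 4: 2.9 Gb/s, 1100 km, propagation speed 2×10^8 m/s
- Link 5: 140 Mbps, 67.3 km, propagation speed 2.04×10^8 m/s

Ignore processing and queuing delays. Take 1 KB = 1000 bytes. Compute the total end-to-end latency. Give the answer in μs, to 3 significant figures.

L = 9600 bits.
Transmission delays (L/R per hop): 960, 0.440367, 0.13913, 3.31034, 68.5714 μs; sum = 1032.46 μs.
Propagation delays (d/s per hop): 19.5, 2690, 51269, 5500, 329.902 μs; sum = 59808.4 μs.
End-to-end = 60800 μs.

60800 μs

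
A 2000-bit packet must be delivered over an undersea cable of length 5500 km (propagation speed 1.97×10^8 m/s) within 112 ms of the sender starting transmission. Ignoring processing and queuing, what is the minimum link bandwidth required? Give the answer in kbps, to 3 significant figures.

23.8 kbps

Propagation delay = 5500000 / 197000000 = 27.9188 ms.
Transmission budget = 112 − 27.9188 = 84.0812 ms.
R ≥ L / t_tx = 2000 bits / 0.0840812 s = 23.8 kbps.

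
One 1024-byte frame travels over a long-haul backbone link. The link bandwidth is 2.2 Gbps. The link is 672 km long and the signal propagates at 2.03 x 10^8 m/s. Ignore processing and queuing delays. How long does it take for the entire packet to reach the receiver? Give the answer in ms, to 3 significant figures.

L = 1024 × 8 = 8192 bits.
Transmission delay = L/R = 8192 / 2200000000 = 0.00372364 ms.
Propagation delay = d/s = 672000 m / 2.03e+08 m/s = 3.31034 ms.
Total = 3.31 ms.

3.31 ms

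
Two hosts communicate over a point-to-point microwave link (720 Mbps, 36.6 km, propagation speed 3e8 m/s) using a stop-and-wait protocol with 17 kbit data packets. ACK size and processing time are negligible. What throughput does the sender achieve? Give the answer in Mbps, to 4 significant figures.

t_tx = L/R = 17000/720000000 = 2.36111e-05 s.
t_prop = 36600/300000000 = 0.000122 s; RTT = 0.000244 s.
Cycle = t_tx + RTT = 0.000267611 s.
Throughput = L / cycle = 17000 / 0.000267611 = 63.53 Mbps.

63.53 Mbps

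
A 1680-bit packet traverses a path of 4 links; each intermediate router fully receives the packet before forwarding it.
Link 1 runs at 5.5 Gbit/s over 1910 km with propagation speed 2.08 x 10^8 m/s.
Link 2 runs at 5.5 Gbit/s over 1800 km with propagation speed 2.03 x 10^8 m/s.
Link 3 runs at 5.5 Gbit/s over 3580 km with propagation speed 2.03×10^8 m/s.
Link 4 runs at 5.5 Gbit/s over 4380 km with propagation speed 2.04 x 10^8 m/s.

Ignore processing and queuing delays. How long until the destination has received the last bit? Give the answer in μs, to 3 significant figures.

Transmission delay per hop = L/R = 1680/5500000000 = 0.305455 μs; 4 hops → 1.22182 μs.
Propagation delays (d/s per hop): 9182.69, 8867, 17635.5, 21470.6 μs; sum = 57155.7 μs.
End-to-end = 57200 μs.

57200 μs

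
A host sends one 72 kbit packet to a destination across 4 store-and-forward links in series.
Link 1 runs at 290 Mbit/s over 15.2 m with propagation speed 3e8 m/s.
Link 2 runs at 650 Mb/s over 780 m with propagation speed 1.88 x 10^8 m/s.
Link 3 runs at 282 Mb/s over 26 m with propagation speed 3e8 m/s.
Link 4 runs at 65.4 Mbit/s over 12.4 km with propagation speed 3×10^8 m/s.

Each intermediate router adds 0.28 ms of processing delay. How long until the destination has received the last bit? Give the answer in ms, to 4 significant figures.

L = 72000 bits.
Transmission delays (L/R per hop): 0.248276, 0.110769, 0.255319, 1.10092 ms; sum = 1.71528 ms.
Propagation delays (d/s per hop): 5.06667e-05, 0.00414894, 8.66667e-05, 0.0413333 ms; sum = 0.0456196 ms.
Processing at 3 router(s): 3 × 0.28 ms = 0.84 ms.
End-to-end = 2.601 ms.

2.601 ms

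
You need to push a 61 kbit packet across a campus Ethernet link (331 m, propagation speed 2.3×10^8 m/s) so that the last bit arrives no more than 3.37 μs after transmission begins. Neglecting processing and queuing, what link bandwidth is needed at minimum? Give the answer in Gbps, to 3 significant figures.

31.6 Gbps

Propagation delay = 331 / 2.3e+08 = 1.43913 μs.
Transmission budget = 3.37 − 1.43913 = 1.93087 μs.
R ≥ L / t_tx = 61000 bits / 1.93087e-06 s = 31.6 Gbps.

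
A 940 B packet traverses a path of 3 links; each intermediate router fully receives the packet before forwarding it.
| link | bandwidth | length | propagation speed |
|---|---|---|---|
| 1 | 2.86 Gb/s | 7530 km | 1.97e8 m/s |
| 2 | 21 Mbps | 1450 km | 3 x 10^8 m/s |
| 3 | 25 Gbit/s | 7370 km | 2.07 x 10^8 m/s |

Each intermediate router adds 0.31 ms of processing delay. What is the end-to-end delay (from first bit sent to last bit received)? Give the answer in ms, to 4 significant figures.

L = 940 × 8 = 7520 bits.
Transmission delays (L/R per hop): 0.00262937, 0.358095, 0.0003008 ms; sum = 0.361025 ms.
Propagation delays (d/s per hop): 38.2234, 4.83333, 35.6039 ms; sum = 78.6605 ms.
Processing at 2 router(s): 2 × 0.31 ms = 0.62 ms.
End-to-end = 79.64 ms.

79.64 ms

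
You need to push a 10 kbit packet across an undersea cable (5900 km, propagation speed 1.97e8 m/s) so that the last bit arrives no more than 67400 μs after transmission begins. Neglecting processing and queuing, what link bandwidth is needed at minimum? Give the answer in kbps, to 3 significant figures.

267 kbps

Propagation delay = 5900000 / 197000000 = 29949.2 μs.
Transmission budget = 67400 − 29949.2 = 37450.8 μs.
R ≥ L / t_tx = 10000 bits / 0.0374508 s = 267 kbps.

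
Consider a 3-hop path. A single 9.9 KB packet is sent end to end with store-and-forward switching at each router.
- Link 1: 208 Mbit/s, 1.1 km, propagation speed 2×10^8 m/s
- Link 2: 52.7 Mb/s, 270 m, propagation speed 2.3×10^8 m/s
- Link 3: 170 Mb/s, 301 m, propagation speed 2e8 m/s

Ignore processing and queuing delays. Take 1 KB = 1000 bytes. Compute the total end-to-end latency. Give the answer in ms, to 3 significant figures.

L = 79200 bits.
Transmission delays (L/R per hop): 0.380769, 1.50285, 0.465882 ms; sum = 2.3495 ms.
Propagation delays (d/s per hop): 0.0055, 0.00117391, 0.001505 ms; sum = 0.00817891 ms.
End-to-end = 2.36 ms.

2.36 ms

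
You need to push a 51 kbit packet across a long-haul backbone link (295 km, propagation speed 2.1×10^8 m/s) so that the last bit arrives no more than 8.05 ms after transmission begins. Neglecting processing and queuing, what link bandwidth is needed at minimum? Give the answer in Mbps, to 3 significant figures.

7.67 Mbps

Propagation delay = 295000 / 210000000 = 1.40476 ms.
Transmission budget = 8.05 − 1.40476 = 6.64524 ms.
R ≥ L / t_tx = 51000 bits / 0.00664524 s = 7.67 Mbps.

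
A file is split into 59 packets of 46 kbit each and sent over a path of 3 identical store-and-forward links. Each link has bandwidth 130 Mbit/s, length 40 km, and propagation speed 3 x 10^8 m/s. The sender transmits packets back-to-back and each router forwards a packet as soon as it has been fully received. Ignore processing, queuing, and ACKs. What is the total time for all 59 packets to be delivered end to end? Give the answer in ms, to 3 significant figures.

Per-hop transmission t_tx = L/R = 46000/130000000 = 0.353846 ms.
Per-hop propagation t_prop = 40000/300000000 = 0.133333 ms.
Pipeline fill: first packet needs 3·t_tx to clear all hops; remaining 58 packets each add one t_tx.
Total = (3+59-1)·t_tx + 3·t_prop = 61·0.353846 + 3·0.133333 = 22.0 ms.

22.0 ms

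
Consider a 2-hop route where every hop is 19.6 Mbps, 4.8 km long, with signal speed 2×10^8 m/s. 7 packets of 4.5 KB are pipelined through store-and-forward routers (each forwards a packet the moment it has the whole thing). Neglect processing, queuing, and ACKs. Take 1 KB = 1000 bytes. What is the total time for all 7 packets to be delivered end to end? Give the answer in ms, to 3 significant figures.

Per-hop transmission t_tx = L/R = 36000/19600000 = 1.83673 ms.
Per-hop propagation t_prop = 4800/200000000 = 0.024 ms.
Pipeline fill: first packet needs 2·t_tx to clear all hops; remaining 6 packets each add one t_tx.
Total = (2+7-1)·t_tx + 2·t_prop = 8·1.83673 + 2·0.024 = 14.7 ms.

14.7 ms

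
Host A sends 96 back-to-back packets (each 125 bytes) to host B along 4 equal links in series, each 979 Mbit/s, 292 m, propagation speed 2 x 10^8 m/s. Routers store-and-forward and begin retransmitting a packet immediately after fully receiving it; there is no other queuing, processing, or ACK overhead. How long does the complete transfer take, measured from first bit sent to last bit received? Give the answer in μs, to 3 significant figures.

Per-hop transmission t_tx = L/R = 1000/979000000 = 1.02145 μs.
Per-hop propagation t_prop = 292/200000000 = 1.46 μs.
Pipeline fill: first packet needs 4·t_tx to clear all hops; remaining 95 packets each add one t_tx.
Total = (4+96-1)·t_tx + 4·t_prop = 99·1.02145 + 4·1.46 = 107 μs.

107 μs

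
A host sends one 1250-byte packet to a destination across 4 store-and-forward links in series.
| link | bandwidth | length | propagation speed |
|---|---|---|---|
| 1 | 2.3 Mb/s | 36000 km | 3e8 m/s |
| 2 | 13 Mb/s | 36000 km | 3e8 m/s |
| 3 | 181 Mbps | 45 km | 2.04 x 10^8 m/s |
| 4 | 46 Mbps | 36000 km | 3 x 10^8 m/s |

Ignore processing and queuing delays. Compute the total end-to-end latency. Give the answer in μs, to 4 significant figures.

L = 1250 × 8 = 10000 bits.
Transmission delays (L/R per hop): 4347.83, 769.231, 55.2486, 217.391 μs; sum = 5389.7 μs.
Propagation delays (d/s per hop): 120000, 120000, 220.588, 120000 μs; sum = 360221 μs.
End-to-end = 365600 μs.

365600 μs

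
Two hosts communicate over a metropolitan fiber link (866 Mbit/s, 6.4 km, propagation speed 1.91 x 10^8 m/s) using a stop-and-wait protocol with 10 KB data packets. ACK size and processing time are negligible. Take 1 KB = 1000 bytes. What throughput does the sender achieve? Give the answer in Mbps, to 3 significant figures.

t_tx = L/R = 80000/866000000 = 9.23788e-05 s.
t_prop = 6400/191000000 = 3.35079e-05 s; RTT = 6.70157e-05 s.
Cycle = t_tx + RTT = 0.000159394 s.
Throughput = L / cycle = 80000 / 0.000159394 = 502 Mbps.

502 Mbps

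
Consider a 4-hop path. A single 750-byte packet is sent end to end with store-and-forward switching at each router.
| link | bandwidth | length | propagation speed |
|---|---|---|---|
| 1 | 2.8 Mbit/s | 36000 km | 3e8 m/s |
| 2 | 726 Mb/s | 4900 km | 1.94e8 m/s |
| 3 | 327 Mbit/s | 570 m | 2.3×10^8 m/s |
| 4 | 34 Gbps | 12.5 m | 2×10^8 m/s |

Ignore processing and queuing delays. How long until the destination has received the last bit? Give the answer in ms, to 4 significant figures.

L = 750 × 8 = 6000 bits.
Transmission delays (L/R per hop): 2.14286, 0.00826446, 0.0183486, 0.000176471 ms; sum = 2.16965 ms.
Propagation delays (d/s per hop): 120, 25.2577, 0.00247826, 6.25e-05 ms; sum = 145.26 ms.
End-to-end = 147.4 ms.

147.4 ms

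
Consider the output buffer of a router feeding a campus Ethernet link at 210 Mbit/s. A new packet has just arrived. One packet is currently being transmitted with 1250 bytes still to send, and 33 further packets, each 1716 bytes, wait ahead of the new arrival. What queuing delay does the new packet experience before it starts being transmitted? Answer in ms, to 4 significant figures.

2.205 ms

Each queued packet: L/R = 13728/210000000 = 0.0653714 ms.
33 queued → 2.15726 ms.
Plus remaining 10000 bits of current packet: 0.047619 ms.
Queuing delay = 2.205 ms.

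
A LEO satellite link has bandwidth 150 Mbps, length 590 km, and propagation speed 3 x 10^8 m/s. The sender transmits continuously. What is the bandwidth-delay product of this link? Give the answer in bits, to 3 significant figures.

Propagation delay = 590000 / 300000000 = 0.00196667 s.
BDP = R × t_prop = 150000000 × 0.00196667 = 295000 bits.

295000 bits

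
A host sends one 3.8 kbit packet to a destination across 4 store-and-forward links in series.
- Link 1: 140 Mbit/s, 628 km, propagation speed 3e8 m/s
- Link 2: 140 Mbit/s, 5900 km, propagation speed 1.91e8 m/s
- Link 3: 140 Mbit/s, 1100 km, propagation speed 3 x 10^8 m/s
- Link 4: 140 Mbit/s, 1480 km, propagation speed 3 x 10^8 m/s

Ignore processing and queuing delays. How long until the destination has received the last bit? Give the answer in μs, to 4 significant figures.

41690 μs

L = 3800 bits.
Transmission delay per hop = L/R = 3800/140000000 = 27.1429 μs; 4 hops → 108.571 μs.
Propagation delays (d/s per hop): 2093.33, 30890.1, 3666.67, 4933.33 μs; sum = 41583.4 μs.
End-to-end = 41690 μs.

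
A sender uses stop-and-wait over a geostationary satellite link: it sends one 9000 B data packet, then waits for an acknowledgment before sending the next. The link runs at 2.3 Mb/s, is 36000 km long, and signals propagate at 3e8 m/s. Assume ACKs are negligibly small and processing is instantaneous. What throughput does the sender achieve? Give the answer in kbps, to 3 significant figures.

t_tx = L/R = 72000/2300000 = 0.0313043 s.
t_prop = 36000000/300000000 = 0.12 s; RTT = 0.24 s.
Cycle = t_tx + RTT = 0.271304 s.
Throughput = L / cycle = 72000 / 0.271304 = 265 kbps.

265 kbps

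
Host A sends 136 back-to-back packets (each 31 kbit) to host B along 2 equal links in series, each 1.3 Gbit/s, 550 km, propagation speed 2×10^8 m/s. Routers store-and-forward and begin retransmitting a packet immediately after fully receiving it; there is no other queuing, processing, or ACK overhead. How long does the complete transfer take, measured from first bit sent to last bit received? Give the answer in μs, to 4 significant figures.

8767 μs

Per-hop transmission t_tx = L/R = 31000/1300000000 = 23.8462 μs.
Per-hop propagation t_prop = 550000/200000000 = 2750 μs.
Pipeline fill: first packet needs 2·t_tx to clear all hops; remaining 135 packets each add one t_tx.
Total = (2+136-1)·t_tx + 2·t_prop = 137·23.8462 + 2·2750 = 8767 μs.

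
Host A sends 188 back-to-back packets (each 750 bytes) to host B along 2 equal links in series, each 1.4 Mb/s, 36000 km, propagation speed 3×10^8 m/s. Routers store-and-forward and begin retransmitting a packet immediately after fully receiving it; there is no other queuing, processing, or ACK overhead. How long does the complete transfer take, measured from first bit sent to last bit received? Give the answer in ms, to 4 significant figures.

1050 ms

Per-hop transmission t_tx = L/R = 6000/1400000 = 4.28571 ms.
Per-hop propagation t_prop = 36000000/300000000 = 120 ms.
Pipeline fill: first packet needs 2·t_tx to clear all hops; remaining 187 packets each add one t_tx.
Total = (2+188-1)·t_tx + 2·t_prop = 189·4.28571 + 2·120 = 1050 ms.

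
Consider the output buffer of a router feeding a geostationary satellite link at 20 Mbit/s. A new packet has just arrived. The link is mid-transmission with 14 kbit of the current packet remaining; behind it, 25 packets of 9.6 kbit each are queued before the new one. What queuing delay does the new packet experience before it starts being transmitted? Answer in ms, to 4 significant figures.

12.70 ms

Each queued packet: L/R = 9600/20000000 = 0.48 ms.
25 queued → 12 ms.
Plus remaining 14000 bits of current packet: 0.7 ms.
Queuing delay = 12.70 ms.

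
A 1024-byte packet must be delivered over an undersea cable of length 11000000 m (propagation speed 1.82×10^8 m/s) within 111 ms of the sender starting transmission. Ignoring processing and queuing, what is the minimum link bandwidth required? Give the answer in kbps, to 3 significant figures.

L = 8192 bits.
Propagation delay = 11000000 / 182000000 = 60.4396 ms.
Transmission budget = 111 − 60.4396 = 50.5604 ms.
R ≥ L / t_tx = 8192 bits / 0.0505604 s = 162 kbps.

162 kbps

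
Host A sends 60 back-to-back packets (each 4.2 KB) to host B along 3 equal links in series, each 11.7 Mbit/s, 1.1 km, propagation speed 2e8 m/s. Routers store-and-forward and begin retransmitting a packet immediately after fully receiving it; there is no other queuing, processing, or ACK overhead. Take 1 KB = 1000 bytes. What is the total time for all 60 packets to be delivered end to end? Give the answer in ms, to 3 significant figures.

178 ms

Per-hop transmission t_tx = L/R = 33600/11700000 = 2.87179 ms.
Per-hop propagation t_prop = 1100/200000000 = 0.0055 ms.
Pipeline fill: first packet needs 3·t_tx to clear all hops; remaining 59 packets each add one t_tx.
Total = (3+60-1)·t_tx + 3·t_prop = 62·2.87179 + 3·0.0055 = 178 ms.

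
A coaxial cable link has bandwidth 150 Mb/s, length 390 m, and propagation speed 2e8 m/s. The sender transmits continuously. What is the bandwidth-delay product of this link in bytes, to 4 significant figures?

Propagation delay = 390 / 200000000 = 1.95e-06 s.
BDP = R × t_prop = 150000000 × 1.95e-06 = 292.5 bits.
In bytes: 292.5/8 = 36.56 bytes.

36.56 bytes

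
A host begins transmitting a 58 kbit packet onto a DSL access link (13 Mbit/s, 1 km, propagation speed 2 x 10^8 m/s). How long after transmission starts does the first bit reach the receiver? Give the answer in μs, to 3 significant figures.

First bit experiences only propagation delay: d/s = 1000/200000000 = 5.00 μs.

5.00 μs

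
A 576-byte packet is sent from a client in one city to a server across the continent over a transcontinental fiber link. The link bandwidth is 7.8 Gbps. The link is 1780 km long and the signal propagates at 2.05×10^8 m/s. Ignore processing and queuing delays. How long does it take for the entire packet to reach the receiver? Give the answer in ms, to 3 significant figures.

L = 576 × 8 = 4608 bits.
Transmission delay = L/R = 4608 / 7800000000 = 0.000590769 ms.
Propagation delay = d/s = 1780000 m / 2.05e+08 m/s = 8.68293 ms.
Total = 8.68 ms.

8.68 ms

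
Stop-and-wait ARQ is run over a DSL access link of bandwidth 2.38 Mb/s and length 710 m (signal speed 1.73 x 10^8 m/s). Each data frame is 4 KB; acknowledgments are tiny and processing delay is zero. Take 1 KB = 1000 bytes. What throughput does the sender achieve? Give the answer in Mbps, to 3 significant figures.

2.38 Mbps

t_tx = L/R = 32000/2380000 = 0.0134454 s.
t_prop = 710/173000000 = 4.10405e-06 s; RTT = 8.20809e-06 s.
Cycle = t_tx + RTT = 0.0134536 s.
Throughput = L / cycle = 32000 / 0.0134536 = 2.38 Mbps.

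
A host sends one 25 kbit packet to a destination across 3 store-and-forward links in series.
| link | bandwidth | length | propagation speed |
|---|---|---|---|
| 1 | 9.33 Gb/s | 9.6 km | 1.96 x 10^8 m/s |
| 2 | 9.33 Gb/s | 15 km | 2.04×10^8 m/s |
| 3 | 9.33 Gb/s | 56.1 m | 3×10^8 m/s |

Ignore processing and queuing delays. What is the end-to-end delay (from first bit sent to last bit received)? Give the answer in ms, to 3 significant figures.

L = 25000 bits.
Transmission delay per hop = L/R = 25000/9330000000 = 0.00267953 ms; 3 hops → 0.00803859 ms.
Propagation delays (d/s per hop): 0.0489796, 0.0735294, 0.000187 ms; sum = 0.122696 ms.
End-to-end = 0.131 ms.

0.131 ms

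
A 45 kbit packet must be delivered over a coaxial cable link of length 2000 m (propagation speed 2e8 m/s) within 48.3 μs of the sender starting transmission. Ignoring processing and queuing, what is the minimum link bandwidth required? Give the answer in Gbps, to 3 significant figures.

1.17 Gbps

Propagation delay = 2000 / 200000000 = 10 μs.
Transmission budget = 48.3 − 10 = 38.3 μs.
R ≥ L / t_tx = 45000 bits / 3.83e-05 s = 1.17 Gbps.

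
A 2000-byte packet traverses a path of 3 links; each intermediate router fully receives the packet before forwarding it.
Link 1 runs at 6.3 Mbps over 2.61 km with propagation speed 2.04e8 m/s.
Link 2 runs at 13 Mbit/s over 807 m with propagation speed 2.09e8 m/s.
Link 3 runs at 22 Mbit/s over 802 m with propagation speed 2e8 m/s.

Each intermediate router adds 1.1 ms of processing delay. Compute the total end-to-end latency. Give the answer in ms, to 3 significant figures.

6.72 ms

L = 2000 × 8 = 16000 bits.
Transmission delays (L/R per hop): 2.53968, 1.23077, 0.727273 ms; sum = 4.49772 ms.
Propagation delays (d/s per hop): 0.0127941, 0.00386124, 0.00401 ms; sum = 0.0206654 ms.
Processing at 2 router(s): 2 × 1.1 ms = 2.2 ms.
End-to-end = 6.72 ms.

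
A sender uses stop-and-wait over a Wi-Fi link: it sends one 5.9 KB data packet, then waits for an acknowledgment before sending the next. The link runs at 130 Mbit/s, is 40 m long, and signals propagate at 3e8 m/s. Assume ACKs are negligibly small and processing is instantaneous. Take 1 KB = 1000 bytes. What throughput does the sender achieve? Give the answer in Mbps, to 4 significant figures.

129.9 Mbps

t_tx = L/R = 47200/130000000 = 0.000363077 s.
t_prop = 40/300000000 = 1.33333e-07 s; RTT = 2.66667e-07 s.
Cycle = t_tx + RTT = 0.000363344 s.
Throughput = L / cycle = 47200 / 0.000363344 = 129.9 Mbps.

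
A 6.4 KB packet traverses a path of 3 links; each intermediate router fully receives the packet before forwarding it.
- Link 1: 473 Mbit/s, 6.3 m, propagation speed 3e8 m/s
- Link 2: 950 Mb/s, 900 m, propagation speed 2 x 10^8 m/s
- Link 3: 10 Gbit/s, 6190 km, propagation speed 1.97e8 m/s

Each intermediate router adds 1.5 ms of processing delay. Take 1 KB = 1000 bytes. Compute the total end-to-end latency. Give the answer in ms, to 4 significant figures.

34.59 ms

L = 51200 bits.
Transmission delays (L/R per hop): 0.108245, 0.0538947, 0.00512 ms; sum = 0.16726 ms.
Propagation delays (d/s per hop): 2.1e-05, 0.0045, 31.4213 ms; sum = 31.4258 ms.
Processing at 2 router(s): 2 × 1.5 ms = 3 ms.
End-to-end = 34.59 ms.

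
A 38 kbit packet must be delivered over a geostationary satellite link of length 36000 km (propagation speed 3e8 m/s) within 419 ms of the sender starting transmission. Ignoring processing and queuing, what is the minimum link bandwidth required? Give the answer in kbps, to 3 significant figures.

Propagation delay = 36000000 / 300000000 = 120 ms.
Transmission budget = 419 − 120 = 299 ms.
R ≥ L / t_tx = 38000 bits / 0.299 s = 127 kbps.

127 kbps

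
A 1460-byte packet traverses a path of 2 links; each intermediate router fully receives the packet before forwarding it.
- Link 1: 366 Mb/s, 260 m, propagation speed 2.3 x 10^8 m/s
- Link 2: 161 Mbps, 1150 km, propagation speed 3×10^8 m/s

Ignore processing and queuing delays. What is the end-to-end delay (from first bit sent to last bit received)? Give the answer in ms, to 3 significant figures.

3.94 ms

L = 1460 × 8 = 11680 bits.
Transmission delays (L/R per hop): 0.0319126, 0.0725466 ms; sum = 0.104459 ms.
Propagation delays (d/s per hop): 0.00113043, 3.83333 ms; sum = 3.83446 ms.
End-to-end = 3.94 ms.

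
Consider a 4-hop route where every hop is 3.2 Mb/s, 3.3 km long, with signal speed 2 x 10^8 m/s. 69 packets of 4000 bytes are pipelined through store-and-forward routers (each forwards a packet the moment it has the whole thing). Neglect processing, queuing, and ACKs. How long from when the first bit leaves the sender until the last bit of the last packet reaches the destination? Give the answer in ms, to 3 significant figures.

Per-hop transmission t_tx = L/R = 32000/3200000 = 10 ms.
Per-hop propagation t_prop = 3300/200000000 = 0.0165 ms.
Pipeline fill: first packet needs 4·t_tx to clear all hops; remaining 68 packets each add one t_tx.
Total = (4+69-1)·t_tx + 4·t_prop = 72·10 + 4·0.0165 = 720 ms.

720 ms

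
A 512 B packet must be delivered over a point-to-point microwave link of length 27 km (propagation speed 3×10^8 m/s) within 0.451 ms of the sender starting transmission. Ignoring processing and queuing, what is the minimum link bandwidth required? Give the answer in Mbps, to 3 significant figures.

11.3 Mbps

L = 4096 bits.
Propagation delay = 27000 / 300000000 = 0.09 ms.
Transmission budget = 0.451 − 0.09 = 0.361 ms.
R ≥ L / t_tx = 4096 bits / 0.000361 s = 11.3 Mbps.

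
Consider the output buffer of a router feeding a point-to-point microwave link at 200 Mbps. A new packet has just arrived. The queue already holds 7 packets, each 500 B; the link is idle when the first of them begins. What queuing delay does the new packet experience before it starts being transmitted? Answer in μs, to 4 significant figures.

Each queued packet: L/R = 4000/200000000 = 20 μs.
7 queued → 140 μs.
Queuing delay = 140.0 μs.

140.0 μs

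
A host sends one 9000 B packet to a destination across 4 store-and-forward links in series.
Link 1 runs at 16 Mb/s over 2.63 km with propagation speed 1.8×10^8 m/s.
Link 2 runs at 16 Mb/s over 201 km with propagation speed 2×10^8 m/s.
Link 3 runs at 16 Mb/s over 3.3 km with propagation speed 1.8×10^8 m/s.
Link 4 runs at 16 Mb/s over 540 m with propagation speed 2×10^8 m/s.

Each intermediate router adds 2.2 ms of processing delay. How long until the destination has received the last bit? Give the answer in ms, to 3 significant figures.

L = 9000 × 8 = 72000 bits.
Transmission delay per hop = L/R = 72000/16000000 = 4.5 ms; 4 hops → 18 ms.
Propagation delays (d/s per hop): 0.0146111, 1.005, 0.0183333, 0.0027 ms; sum = 1.04064 ms.
Processing at 3 router(s): 3 × 2.2 ms = 6.6 ms.
End-to-end = 25.6 ms.

25.6 ms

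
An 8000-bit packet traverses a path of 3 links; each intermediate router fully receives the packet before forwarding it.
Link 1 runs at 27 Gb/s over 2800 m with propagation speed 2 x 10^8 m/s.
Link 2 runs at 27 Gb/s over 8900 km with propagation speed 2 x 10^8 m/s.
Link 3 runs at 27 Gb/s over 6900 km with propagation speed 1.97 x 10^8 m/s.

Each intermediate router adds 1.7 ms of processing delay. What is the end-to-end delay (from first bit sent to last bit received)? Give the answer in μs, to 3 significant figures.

Transmission delay per hop = L/R = 8000/27000000000 = 0.296296 μs; 3 hops → 0.888889 μs.
Propagation delays (d/s per hop): 14, 44500, 35025.4 μs; sum = 79539.4 μs.
Processing at 2 router(s): 2 × 1.7 ms = 3400 μs.
End-to-end = 82900 μs.

82900 μs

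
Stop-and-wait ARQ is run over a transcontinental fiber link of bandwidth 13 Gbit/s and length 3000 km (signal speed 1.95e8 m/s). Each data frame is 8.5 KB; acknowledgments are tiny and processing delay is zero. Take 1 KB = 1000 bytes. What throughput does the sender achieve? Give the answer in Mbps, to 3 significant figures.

t_tx = L/R = 68000/13000000000 = 5.23077e-06 s.
t_prop = 3000000/195000000 = 0.0153846 s; RTT = 0.0307692 s.
Cycle = t_tx + RTT = 0.0307745 s.
Throughput = L / cycle = 68000 / 0.0307745 = 2.21 Mbps.

2.21 Mbps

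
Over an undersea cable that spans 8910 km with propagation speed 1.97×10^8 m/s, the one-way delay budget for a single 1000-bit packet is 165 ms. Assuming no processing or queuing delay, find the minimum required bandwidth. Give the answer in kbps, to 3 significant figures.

8.35 kbps

Propagation delay = 8910000 / 197000000 = 45.2284 ms.
Transmission budget = 165 − 45.2284 = 119.772 ms.
R ≥ L / t_tx = 1000 bits / 0.119772 s = 8.35 kbps.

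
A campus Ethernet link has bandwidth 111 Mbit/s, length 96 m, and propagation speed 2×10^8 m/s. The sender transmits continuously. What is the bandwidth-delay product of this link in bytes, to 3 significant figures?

6.66 bytes

Propagation delay = 96 / 200000000 = 4.8e-07 s.
BDP = R × t_prop = 111000000 × 4.8e-07 = 53.28 bits.
In bytes: 53.28/8 = 6.66 bytes.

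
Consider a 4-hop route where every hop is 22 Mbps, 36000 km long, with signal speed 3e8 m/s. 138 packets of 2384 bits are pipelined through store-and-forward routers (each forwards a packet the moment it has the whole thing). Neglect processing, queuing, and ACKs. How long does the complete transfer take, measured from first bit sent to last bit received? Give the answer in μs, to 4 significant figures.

495300 μs

Per-hop transmission t_tx = L/R = 2384/22000000 = 108.364 μs.
Per-hop propagation t_prop = 36000000/300000000 = 120000 μs.
Pipeline fill: first packet needs 4·t_tx to clear all hops; remaining 137 packets each add one t_tx.
Total = (4+138-1)·t_tx + 4·t_prop = 141·108.364 + 4·120000 = 495300 μs.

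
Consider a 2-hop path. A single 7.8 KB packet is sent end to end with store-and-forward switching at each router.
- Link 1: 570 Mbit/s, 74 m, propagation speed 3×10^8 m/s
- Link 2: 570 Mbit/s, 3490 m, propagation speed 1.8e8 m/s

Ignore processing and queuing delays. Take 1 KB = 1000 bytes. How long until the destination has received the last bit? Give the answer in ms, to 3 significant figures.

0.239 ms

L = 62400 bits.
Transmission delay per hop = L/R = 62400/570000000 = 0.109474 ms; 2 hops → 0.218947 ms.
Propagation delays (d/s per hop): 0.000246667, 0.0193889 ms; sum = 0.0196356 ms.
End-to-end = 0.239 ms.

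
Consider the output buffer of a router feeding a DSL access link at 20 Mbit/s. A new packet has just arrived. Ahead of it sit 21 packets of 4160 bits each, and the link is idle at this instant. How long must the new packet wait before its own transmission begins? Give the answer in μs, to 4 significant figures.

Each queued packet: L/R = 4160/20000000 = 208 μs.
21 queued → 4368 μs.
Queuing delay = 4368 μs.

4368 μs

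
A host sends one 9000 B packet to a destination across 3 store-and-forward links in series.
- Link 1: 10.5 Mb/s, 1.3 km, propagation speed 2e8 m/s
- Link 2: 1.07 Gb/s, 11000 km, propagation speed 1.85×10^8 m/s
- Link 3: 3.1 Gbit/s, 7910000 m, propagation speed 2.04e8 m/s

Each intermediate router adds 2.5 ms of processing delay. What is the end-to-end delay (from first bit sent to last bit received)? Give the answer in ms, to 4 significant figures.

110.2 ms

L = 9000 × 8 = 72000 bits.
Transmission delays (L/R per hop): 6.85714, 0.0672897, 0.0232258 ms; sum = 6.94766 ms.
Propagation delays (d/s per hop): 0.0065, 59.4595, 38.7745 ms; sum = 98.2405 ms.
Processing at 2 router(s): 2 × 2.5 ms = 5 ms.
End-to-end = 110.2 ms.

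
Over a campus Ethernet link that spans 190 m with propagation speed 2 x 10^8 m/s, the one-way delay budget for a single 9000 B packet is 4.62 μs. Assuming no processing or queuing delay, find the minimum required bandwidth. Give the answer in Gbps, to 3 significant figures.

L = 72000 bits.
Propagation delay = 190 / 200000000 = 0.95 μs.
Transmission budget = 4.62 − 0.95 = 3.67 μs.
R ≥ L / t_tx = 72000 bits / 3.67e-06 s = 19.6 Gbps.

19.6 Gbps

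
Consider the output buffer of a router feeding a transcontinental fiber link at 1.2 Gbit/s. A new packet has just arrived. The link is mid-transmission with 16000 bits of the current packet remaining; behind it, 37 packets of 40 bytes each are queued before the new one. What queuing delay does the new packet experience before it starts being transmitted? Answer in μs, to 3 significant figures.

23.2 μs

Each queued packet: L/R = 320/1200000000 = 0.266667 μs.
37 queued → 9.86667 μs.
Plus remaining 16000 bits of current packet: 13.3333 μs.
Queuing delay = 23.2 μs.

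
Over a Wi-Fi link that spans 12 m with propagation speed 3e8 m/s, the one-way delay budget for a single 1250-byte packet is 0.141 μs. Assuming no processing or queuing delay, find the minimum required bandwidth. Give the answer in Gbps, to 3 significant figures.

L = 10000 bits.
Propagation delay = 12 / 300000000 = 0.04 μs.
Transmission budget = 0.141 − 0.04 = 0.101 μs.
R ≥ L / t_tx = 10000 bits / 1.01e-07 s = 99.0 Gbps.

99.0 Gbps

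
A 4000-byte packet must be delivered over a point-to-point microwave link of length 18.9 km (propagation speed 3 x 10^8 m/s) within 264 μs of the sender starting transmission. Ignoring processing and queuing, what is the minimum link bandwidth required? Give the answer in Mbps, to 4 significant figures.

L = 32000 bits.
Propagation delay = 18900 / 300000000 = 63 μs.
Transmission budget = 264 − 63 = 201 μs.
R ≥ L / t_tx = 32000 bits / 0.000201 s = 159.2 Mbps.

159.2 Mbps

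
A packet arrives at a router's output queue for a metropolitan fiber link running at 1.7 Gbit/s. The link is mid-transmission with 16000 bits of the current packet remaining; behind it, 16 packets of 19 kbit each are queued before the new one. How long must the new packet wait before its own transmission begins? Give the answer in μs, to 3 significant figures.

Each queued packet: L/R = 19000/1700000000 = 11.1765 μs.
16 queued → 178.824 μs.
Plus remaining 16000 bits of current packet: 9.41176 μs.
Queuing delay = 188 μs.

188 μs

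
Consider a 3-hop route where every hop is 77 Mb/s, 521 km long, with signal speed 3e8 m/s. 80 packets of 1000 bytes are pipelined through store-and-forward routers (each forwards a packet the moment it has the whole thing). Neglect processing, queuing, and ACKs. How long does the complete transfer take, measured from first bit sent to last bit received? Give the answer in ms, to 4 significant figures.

13.73 ms

Per-hop transmission t_tx = L/R = 8000/77000000 = 0.103896 ms.
Per-hop propagation t_prop = 521000/300000000 = 1.73667 ms.
Pipeline fill: first packet needs 3·t_tx to clear all hops; remaining 79 packets each add one t_tx.
Total = (3+80-1)·t_tx + 3·t_prop = 82·0.103896 + 3·1.73667 = 13.73 ms.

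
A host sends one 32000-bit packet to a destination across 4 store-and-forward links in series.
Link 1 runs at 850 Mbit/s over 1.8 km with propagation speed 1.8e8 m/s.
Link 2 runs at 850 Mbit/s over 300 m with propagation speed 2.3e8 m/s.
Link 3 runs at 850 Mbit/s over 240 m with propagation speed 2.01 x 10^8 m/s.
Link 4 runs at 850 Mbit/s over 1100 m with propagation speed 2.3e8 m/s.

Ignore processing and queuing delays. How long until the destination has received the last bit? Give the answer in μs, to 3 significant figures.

Transmission delay per hop = L/R = 32000/850000000 = 37.6471 μs; 4 hops → 150.588 μs.
Propagation delays (d/s per hop): 10, 1.30435, 1.19403, 4.78261 μs; sum = 17.281 μs.
End-to-end = 168 μs.

168 μs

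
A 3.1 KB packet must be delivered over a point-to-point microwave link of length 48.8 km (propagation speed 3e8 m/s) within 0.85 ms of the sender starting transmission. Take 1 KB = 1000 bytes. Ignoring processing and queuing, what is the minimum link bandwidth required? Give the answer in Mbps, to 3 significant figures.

L = 24800 bits.
Propagation delay = 48800 / 300000000 = 0.162667 ms.
Transmission budget = 0.85 − 0.162667 = 0.687333 ms.
R ≥ L / t_tx = 24800 bits / 0.000687333 s = 36.1 Mbps.

36.1 Mbps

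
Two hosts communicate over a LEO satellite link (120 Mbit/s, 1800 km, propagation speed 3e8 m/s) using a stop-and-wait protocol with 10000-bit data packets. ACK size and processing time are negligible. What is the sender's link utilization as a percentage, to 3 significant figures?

t_tx = L/R = 10000/120000000 = 8.33333e-05 s.
t_prop = 1800000/300000000 = 0.006 s; RTT = 0.012 s.
Cycle = t_tx + RTT = 0.0120833 s.
Utilization = t_tx / cycle = 8.33333e-05/0.0120833 = 0.690 %.

0.690 %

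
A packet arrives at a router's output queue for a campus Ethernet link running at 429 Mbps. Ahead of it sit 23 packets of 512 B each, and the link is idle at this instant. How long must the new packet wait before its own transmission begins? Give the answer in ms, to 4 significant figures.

Each queued packet: L/R = 4096/429000000 = 0.00954779 ms.
23 queued → 0.219599 ms.
Queuing delay = 0.2196 ms.

0.2196 ms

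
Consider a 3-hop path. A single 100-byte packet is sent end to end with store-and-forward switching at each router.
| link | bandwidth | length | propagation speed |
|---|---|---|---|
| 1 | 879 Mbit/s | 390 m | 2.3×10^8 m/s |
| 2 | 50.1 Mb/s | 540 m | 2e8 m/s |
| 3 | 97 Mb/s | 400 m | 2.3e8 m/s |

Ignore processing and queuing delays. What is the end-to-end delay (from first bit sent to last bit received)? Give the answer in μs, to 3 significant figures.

L = 100 × 8 = 800 bits.
Transmission delays (L/R per hop): 0.910125, 15.9681, 8.24742 μs; sum = 25.1256 μs.
Propagation delays (d/s per hop): 1.69565, 2.7, 1.73913 μs; sum = 6.13478 μs.
End-to-end = 31.3 μs.

31.3 μs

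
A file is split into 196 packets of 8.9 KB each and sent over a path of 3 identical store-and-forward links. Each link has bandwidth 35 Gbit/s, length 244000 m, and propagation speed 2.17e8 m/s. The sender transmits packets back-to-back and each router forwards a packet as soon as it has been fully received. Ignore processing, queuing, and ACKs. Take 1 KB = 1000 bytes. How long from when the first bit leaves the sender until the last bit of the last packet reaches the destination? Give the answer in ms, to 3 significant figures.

Per-hop transmission t_tx = L/R = 71200/35000000000 = 0.00203429 ms.
Per-hop propagation t_prop = 244000/217000000 = 1.12442 ms.
Pipeline fill: first packet needs 3·t_tx to clear all hops; remaining 195 packets each add one t_tx.
Total = (3+196-1)·t_tx + 3·t_prop = 198·0.00203429 + 3·1.12442 = 3.78 ms.

3.78 ms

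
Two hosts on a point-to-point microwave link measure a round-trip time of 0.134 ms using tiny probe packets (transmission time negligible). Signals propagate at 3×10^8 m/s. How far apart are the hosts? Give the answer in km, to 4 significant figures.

20.10 km

One-way propagation = RTT/2 = 0.067 ms.
d = s × t = 300000000 × 6.7e-05 = 20.10 km.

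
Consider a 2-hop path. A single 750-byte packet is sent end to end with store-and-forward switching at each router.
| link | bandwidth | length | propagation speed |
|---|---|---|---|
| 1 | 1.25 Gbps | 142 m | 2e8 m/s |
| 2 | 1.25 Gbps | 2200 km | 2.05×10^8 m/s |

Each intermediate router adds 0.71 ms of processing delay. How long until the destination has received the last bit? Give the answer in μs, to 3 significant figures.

11500 μs

L = 750 × 8 = 6000 bits.
Transmission delay per hop = L/R = 6000/1250000000 = 4.8 μs; 2 hops → 9.6 μs.
Propagation delays (d/s per hop): 0.71, 10731.7 μs; sum = 10732.4 μs.
Processing at 1 router(s): 1 × 0.71 ms = 710 μs.
End-to-end = 11500 μs.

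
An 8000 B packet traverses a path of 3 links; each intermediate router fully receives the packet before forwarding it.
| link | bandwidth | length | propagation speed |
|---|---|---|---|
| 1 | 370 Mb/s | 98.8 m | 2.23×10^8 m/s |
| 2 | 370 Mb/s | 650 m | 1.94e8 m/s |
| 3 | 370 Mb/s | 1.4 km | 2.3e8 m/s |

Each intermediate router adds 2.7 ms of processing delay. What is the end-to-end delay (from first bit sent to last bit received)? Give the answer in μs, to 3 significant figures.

5930 μs

L = 8000 × 8 = 64000 bits.
Transmission delay per hop = L/R = 64000/370000000 = 172.973 μs; 3 hops → 518.919 μs.
Propagation delays (d/s per hop): 0.443049, 3.35052, 6.08696 μs; sum = 9.88052 μs.
Processing at 2 router(s): 2 × 2.7 ms = 5400 μs.
End-to-end = 5930 μs.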